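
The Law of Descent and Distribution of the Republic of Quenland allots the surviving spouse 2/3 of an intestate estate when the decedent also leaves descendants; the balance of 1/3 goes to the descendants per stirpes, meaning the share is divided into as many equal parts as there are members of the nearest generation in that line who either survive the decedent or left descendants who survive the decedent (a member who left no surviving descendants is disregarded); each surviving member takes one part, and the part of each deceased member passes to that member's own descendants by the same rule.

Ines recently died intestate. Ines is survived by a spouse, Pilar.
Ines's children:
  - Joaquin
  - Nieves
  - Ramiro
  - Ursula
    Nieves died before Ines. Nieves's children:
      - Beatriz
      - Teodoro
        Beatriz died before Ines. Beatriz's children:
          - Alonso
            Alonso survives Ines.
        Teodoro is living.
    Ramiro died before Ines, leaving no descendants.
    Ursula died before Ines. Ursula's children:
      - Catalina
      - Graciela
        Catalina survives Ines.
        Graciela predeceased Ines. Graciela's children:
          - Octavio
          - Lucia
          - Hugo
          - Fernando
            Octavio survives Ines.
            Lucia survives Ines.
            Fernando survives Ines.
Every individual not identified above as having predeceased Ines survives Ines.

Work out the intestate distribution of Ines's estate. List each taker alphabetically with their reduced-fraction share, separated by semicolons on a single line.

Alonso 1/18; Catalina 1/18; Fernando 1/72; Hugo 1/72; Joaquin 1/9; Lucia 1/72; Octavio 1/72; Pilar 2/3; Teodoro 1/18

Pilar, as surviving spouse, takes 2/3.
The remaining 1/3 passes to Ines's descendants per stirpes.
Ramiro left no surviving issue, so that branch lapses and is disregarded.
The 1/3 is divided into 3 equal shares of 1/9 among Joaquin, Nieves, Ursula.
Joaquin is living and takes 1/9.
Nieves predeceased; the 1/9 allotted to Nieves's branch passes to Nieves's issue by representation.
The 1/9 is divided into 2 equal shares of 1/18 among Beatriz, Teodoro.
Beatriz predeceased; the 1/18 allotted to Beatriz's branch passes to Beatriz's issue by representation.
Alonso is the sole taker at this level and receives the full 1/18.
Teodoro is living and takes 1/18.
Ursula predeceased; the 1/9 allotted to Ursula's branch passes to Ursula's issue by representation.
The 1/9 is divided into 2 equal shares of 1/18 among Catalina, Graciela.
Catalina is living and takes 1/18.
Graciela predeceased; the 1/18 allotted to Graciela's branch passes to Graciela's issue by representation.
The 1/18 is divided into 4 equal shares of 1/72 among Octavio, Lucia, Hugo, Fernando.
Octavio is living and takes 1/72.
Lucia is living and takes 1/72.
Hugo is living and takes 1/72.
Fernando is living and takes 1/72.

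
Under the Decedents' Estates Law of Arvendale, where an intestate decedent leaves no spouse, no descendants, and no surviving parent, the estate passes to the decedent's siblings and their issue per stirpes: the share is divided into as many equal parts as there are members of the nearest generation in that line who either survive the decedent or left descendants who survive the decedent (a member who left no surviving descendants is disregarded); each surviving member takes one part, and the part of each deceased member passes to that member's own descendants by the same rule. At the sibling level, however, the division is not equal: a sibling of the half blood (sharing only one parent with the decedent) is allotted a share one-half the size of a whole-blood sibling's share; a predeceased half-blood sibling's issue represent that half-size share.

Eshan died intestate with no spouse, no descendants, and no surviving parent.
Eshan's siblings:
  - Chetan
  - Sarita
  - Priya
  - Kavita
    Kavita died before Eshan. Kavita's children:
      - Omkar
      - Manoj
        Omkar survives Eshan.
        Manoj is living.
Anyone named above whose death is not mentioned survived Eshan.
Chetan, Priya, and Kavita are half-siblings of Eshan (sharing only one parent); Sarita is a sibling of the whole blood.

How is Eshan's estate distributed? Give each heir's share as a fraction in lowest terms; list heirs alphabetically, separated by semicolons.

No spouse, descendants, or parent survives, so the estate passes to Eshan's siblings per stirpes.
Half-blood siblings count for one-half the weight of whole-blood siblings at the initial division.
Dividing 1 in proportion to weights (total weight 5/2): Chetan (weight 1/2) → 1/5; Sarita (weight 1) → 2/5; Priya (weight 1/2) → 1/5; Kavita (weight 1/2) → 1/5.
Chetan is living and takes 1/5.
Sarita is living and takes 2/5.
Priya is living and takes 1/5.
Kavita predeceased; the 1/5 allotted to Kavita's branch passes to Kavita's issue by representation.
The 1/5 is divided into 2 equal shares of 1/10 among Omkar, Manoj.
Omkar is living and takes 1/10.
Manoj is living and takes 1/10.

Chetan 1/5; Manoj 1/10; Omkar 1/10; Priya 1/5; Sarita 2/5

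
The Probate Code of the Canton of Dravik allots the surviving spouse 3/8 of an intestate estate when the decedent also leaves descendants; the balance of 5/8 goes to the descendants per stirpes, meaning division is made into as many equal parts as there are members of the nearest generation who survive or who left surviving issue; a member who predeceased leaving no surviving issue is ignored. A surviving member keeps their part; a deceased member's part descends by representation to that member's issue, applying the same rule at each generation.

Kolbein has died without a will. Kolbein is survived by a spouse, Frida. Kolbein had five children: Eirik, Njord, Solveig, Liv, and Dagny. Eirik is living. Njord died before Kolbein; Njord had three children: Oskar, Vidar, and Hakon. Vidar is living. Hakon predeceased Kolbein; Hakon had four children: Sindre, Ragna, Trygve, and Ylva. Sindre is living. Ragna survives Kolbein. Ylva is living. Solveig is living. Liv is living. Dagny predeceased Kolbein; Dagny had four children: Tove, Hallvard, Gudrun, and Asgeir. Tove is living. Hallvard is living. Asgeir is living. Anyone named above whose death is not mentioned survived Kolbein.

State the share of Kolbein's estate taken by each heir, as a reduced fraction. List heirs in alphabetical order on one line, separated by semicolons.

Frida, as surviving spouse, takes 3/8.
The remaining 5/8 passes to Kolbein's descendants per stirpes.
The 5/8 is divided into 5 equal shares of 1/8 among Eirik, Njord, Solveig, Liv, Dagny.
Eirik is living and takes 1/8.
Njord predeceased; the 1/8 allotted to Njord's branch passes to Njord's issue by representation.
The 1/8 is divided into 3 equal shares of 1/24 among Oskar, Vidar, Hakon.
Oskar is living and takes 1/24.
Vidar is living and takes 1/24.
Hakon predeceased; the 1/24 allotted to Hakon's branch passes to Hakon's issue by representation.
The 1/24 is divided into 4 equal shares of 1/96 among Sindre, Ragna, Trygve, Ylva.
Sindre is living and takes 1/96.
Ragna is living and takes 1/96.
Trygve is living and takes 1/96.
Ylva is living and takes 1/96.
Solveig is living and takes 1/8.
Liv is living and takes 1/8.
Dagny predeceased; the 1/8 allotted to Dagny's branch passes to Dagny's issue by representation.
The 1/8 is divided into 4 equal shares of 1/32 among Tove, Hallvard, Gudrun, Asgeir.
Tove is living and takes 1/32.
Hallvard is living and takes 1/32.
Gudrun is living and takes 1/32.
Asgeir is living and takes 1/32.

Asgeir 1/32; Eirik 1/8; Frida 3/8; Gudrun 1/32; Hallvard 1/32; Liv 1/8; Oskar 1/24; Ragna 1/96; Sindre 1/96; Solveig 1/8; Tove 1/32; Trygve 1/96; Vidar 1/24; Ylva 1/96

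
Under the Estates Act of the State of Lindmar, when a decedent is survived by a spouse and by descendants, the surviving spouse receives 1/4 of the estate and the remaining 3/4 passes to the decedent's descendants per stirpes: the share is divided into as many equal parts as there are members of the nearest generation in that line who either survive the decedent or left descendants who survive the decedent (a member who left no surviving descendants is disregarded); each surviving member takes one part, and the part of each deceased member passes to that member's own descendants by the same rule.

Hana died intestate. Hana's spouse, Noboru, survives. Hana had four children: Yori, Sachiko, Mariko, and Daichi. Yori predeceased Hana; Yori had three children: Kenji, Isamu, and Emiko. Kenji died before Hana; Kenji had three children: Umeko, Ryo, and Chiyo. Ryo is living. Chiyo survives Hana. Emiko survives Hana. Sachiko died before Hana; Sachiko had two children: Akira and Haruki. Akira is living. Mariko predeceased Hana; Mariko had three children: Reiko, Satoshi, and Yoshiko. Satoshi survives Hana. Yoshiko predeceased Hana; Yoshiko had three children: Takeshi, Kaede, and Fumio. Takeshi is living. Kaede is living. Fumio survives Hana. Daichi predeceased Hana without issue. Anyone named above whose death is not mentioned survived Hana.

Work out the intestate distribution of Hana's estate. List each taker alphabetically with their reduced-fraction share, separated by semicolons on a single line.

Noboru, as surviving spouse, takes 1/4.
The remaining 3/4 passes to Hana's descendants per stirpes.
Daichi left no surviving issue, so that branch lapses and is disregarded.
The 3/4 is divided into 3 equal shares of 1/4 among Yori, Sachiko, Mariko.
Yori predeceased; the 1/4 allotted to Yori's branch passes to Yori's issue by representation.
The 1/4 is divided into 3 equal shares of 1/12 among Kenji, Isamu, Emiko.
Kenji predeceased; the 1/12 allotted to Kenji's branch passes to Kenji's issue by representation.
The 1/12 is divided into 3 equal shares of 1/36 among Umeko, Ryo, Chiyo.
Umeko is living and takes 1/36.
Ryo is living and takes 1/36.
Chiyo is living and takes 1/36.
Isamu is living and takes 1/12.
Emiko is living and takes 1/12.
Sachiko predeceased; the 1/4 allotted to Sachiko's branch passes to Sachiko's issue by representation.
The 1/4 is divided into 2 equal shares of 1/8 among Akira, Haruki.
Akira is living and takes 1/8.
Haruki is living and takes 1/8.
Mariko predeceased; the 1/4 allotted to Mariko's branch passes to Mariko's issue by representation.
The 1/4 is divided into 3 equal shares of 1/12 among Reiko, Satoshi, Yoshiko.
Reiko is living and takes 1/12.
Satoshi is living and takes 1/12.
Yoshiko predeceased; the 1/12 allotted to Yoshiko's branch passes to Yoshiko's issue by representation.
The 1/12 is divided into 3 equal shares of 1/36 among Takeshi, Kaede, Fumio.
Takeshi is living and takes 1/36.
Kaede is living and takes 1/36.
Fumio is living and takes 1/36.

Akira 1/8; Chiyo 1/36; Emiko 1/12; Fumio 1/36; Haruki 1/8; Isamu 1/12; Kaede 1/36; Noboru 1/4; Reiko 1/12; Ryo 1/36; Satoshi 1/12; Takeshi 1/36; Umeko 1/36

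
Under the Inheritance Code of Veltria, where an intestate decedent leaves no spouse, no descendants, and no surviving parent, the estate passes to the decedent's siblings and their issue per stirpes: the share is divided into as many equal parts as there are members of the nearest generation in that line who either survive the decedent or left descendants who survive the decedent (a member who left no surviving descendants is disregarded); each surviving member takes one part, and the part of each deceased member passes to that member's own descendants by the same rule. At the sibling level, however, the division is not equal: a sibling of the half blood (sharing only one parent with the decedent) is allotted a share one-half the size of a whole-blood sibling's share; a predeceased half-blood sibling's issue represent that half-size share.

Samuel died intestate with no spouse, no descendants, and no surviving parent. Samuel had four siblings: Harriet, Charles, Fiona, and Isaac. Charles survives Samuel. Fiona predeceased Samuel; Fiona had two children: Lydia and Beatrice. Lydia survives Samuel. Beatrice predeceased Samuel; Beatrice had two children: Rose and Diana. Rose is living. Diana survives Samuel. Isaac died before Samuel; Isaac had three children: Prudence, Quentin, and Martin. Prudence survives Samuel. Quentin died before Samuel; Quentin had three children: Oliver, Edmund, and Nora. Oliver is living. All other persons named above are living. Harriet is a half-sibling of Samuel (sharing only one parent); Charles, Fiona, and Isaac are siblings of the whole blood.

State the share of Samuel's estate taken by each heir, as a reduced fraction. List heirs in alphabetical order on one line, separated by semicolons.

No spouse, descendants, or parent survives, so the estate passes to Samuel's siblings per stirpes.
Half-blood siblings count for one-half the weight of whole-blood siblings at the initial division.
Dividing 1 in proportion to weights (total weight 7/2): Harriet (weight 1/2) → 1/7; Charles (weight 1) → 2/7; Fiona (weight 1) → 2/7; Isaac (weight 1) → 2/7.
Harriet is living and takes 1/7.
Charles is living and takes 2/7.
Fiona predeceased; the 2/7 allotted to Fiona's branch passes to Fiona's issue by representation.
The 2/7 is divided into 2 equal shares of 1/7 among Lydia, Beatrice.
Lydia is living and takes 1/7.
Beatrice predeceased; the 1/7 allotted to Beatrice's branch passes to Beatrice's issue by representation.
The 1/7 is divided into 2 equal shares of 1/14 among Rose, Diana.
Rose is living and takes 1/14.
Diana is living and takes 1/14.
Isaac predeceased; the 2/7 allotted to Isaac's branch passes to Isaac's issue by representation.
The 2/7 is divided into 3 equal shares of 2/21 among Prudence, Quentin, Martin.
Prudence is living and takes 2/21.
Quentin predeceased; the 2/21 allotted to Quentin's branch passes to Quentin's issue by representation.
The 2/21 is divided into 3 equal shares of 2/63 among Oliver, Edmund, Nora.
Oliver is living and takes 2/63.
Edmund is living and takes 2/63.
Nora is living and takes 2/63.
Martin is living and takes 2/21.

Charles 2/7; Diana 1/14; Edmund 2/63; Harriet 1/7; Lydia 1/7; Martin 2/21; Nora 2/63; Oliver 2/63; Prudence 2/21; Rose 1/14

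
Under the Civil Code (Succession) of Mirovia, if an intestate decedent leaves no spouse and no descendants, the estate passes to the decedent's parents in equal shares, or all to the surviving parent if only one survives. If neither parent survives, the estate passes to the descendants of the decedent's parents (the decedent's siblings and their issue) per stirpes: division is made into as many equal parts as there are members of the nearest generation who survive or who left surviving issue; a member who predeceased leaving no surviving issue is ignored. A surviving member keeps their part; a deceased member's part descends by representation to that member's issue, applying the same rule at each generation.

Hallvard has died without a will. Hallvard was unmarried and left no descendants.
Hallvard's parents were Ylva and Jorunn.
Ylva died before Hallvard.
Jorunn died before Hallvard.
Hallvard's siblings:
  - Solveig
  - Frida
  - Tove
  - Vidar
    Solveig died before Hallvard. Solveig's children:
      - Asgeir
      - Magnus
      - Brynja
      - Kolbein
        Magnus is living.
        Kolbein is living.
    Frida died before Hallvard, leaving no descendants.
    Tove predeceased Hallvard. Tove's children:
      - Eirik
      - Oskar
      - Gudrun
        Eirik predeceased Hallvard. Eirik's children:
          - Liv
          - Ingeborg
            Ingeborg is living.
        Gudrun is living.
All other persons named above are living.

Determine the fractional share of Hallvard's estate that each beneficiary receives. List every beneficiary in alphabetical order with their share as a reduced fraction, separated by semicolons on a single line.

Neither parent survives and there are no descendants, so the estate passes to Hallvard's siblings and their issue per stirpes.
Frida left no surviving issue, so that branch lapses and is disregarded.
The estate is divided into 3 equal shares of 1/3 among Solveig, Tove, Vidar.
Solveig predeceased; the 1/3 allotted to Solveig's branch passes to Solveig's issue by representation.
The 1/3 is divided into 4 equal shares of 1/12 among Asgeir, Magnus, Brynja, Kolbein.
Asgeir is living and takes 1/12.
Magnus is living and takes 1/12.
Brynja is living and takes 1/12.
Kolbein is living and takes 1/12.
Tove predeceased; the 1/3 allotted to Tove's branch passes to Tove's issue by representation.
The 1/3 is divided into 3 equal shares of 1/9 among Eirik, Oskar, Gudrun.
Eirik predeceased; the 1/9 allotted to Eirik's branch passes to Eirik's issue by representation.
The 1/9 is divided into 2 equal shares of 1/18 among Liv, Ingeborg.
Liv is living and takes 1/18.
Ingeborg is living and takes 1/18.
Oskar is living and takes 1/9.
Gudrun is living and takes 1/9.
Vidar is living and takes 1/3.

Asgeir 1/12; Brynja 1/12; Gudrun 1/9; Ingeborg 1/18; Kolbein 1/12; Liv 1/18; Magnus 1/12; Oskar 1/9; Vidar 1/3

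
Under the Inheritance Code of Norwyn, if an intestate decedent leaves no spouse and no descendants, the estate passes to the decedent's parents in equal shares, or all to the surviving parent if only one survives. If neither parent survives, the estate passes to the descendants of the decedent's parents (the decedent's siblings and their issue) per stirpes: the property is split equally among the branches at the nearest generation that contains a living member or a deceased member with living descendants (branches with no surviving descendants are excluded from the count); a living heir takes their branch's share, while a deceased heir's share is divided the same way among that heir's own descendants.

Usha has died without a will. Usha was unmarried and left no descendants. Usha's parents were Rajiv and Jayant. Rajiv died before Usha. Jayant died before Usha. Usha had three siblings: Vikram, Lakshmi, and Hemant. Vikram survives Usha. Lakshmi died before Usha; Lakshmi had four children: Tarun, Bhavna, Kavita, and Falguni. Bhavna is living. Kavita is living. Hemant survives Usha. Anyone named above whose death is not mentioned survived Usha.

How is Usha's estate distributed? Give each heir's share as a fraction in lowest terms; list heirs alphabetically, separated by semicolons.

Neither parent survives and there are no descendants, so the estate passes to Usha's siblings and their issue per stirpes.
The estate is divided into 3 equal shares of 1/3 among Vikram, Lakshmi, Hemant.
Vikram is living and takes 1/3.
Lakshmi predeceased; the 1/3 allotted to Lakshmi's branch passes to Lakshmi's issue by representation.
The 1/3 is divided into 4 equal shares of 1/12 among Tarun, Bhavna, Kavita, Falguni.
Tarun is living and takes 1/12.
Bhavna is living and takes 1/12.
Kavita is living and takes 1/12.
Falguni is living and takes 1/12.
Hemant is living and takes 1/3.

Bhavna 1/12; Falguni 1/12; Hemant 1/3; Kavita 1/12; Tarun 1/12; Vikram 1/3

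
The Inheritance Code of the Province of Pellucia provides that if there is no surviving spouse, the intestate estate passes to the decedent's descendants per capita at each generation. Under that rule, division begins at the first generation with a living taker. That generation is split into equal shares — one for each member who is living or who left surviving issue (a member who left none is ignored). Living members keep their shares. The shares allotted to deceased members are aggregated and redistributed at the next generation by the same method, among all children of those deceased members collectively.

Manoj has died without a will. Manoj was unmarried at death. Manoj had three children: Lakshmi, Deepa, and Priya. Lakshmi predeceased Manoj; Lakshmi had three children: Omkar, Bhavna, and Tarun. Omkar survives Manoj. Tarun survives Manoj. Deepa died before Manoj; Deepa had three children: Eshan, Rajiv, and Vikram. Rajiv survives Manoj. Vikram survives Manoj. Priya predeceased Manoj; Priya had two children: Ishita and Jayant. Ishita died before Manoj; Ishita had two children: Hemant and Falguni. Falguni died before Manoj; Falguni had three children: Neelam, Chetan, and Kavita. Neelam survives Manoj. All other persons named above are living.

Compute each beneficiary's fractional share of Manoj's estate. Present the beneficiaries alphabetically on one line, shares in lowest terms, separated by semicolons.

There is no surviving spouse, so the entire estate passes to Manoj's descendants per capita at each generation.
No one at generation 1 (Lakshmi, Deepa, Priya) is living; moving to the next generation.
At generation 2 (Omkar, Bhavna, Tarun, Eshan, Rajiv, Vikram, Ishita, Jayant) there are 8 shares of (1)/8 = 1/8 each.
Living: Omkar, Bhavna, Tarun, Eshan, Rajiv, Vikram, and Jayant — each takes 1/8.
Deceased: Ishita. That 1/8 share is carried to generation 3.
At generation 3 (Hemant, Falguni) there are 2 shares of (1/8)/2 = 1/16 each.
Living: Hemant — each takes 1/16.
Deceased: Falguni. That 1/16 share is carried to generation 4.
At generation 4 (Neelam, Chetan, Kavita) there are 3 shares of (1/16)/3 = 1/48 each.
Living: Neelam, Chetan, and Kavita — each takes 1/48.

Bhavna 1/8; Chetan 1/48; Eshan 1/8; Hemant 1/16; Jayant 1/8; Kavita 1/48; Neelam 1/48; Omkar 1/8; Rajiv 1/8; Tarun 1/8; Vikram 1/8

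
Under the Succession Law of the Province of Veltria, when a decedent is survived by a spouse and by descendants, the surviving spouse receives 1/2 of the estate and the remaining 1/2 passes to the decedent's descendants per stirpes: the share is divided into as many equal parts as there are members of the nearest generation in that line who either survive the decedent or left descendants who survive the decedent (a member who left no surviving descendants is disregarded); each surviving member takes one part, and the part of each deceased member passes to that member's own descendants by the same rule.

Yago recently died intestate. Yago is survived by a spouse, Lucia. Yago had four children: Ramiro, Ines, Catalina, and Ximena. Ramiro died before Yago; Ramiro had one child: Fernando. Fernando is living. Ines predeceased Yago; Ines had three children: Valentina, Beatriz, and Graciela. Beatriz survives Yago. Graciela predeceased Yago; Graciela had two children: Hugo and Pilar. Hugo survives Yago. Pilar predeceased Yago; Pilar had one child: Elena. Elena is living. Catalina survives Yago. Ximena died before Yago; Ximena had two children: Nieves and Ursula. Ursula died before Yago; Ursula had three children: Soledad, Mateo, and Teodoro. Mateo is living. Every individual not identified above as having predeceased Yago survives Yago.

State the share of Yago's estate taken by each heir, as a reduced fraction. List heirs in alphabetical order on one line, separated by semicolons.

Beatriz 1/24; Catalina 1/8; Elena 1/48; Fernando 1/8; Hugo 1/48; Lucia 1/2; Mateo 1/48; Nieves 1/16; Soledad 1/48; Teodoro 1/48; Valentina 1/24

Lucia, as surviving spouse, takes 1/2.
The remaining 1/2 passes to Yago's descendants per stirpes.
The 1/2 is divided into 4 equal shares of 1/8 among Ramiro, Ines, Catalina, Ximena.
Ramiro predeceased; the 1/8 allotted to Ramiro's branch passes to Ramiro's issue by representation.
Fernando is the sole taker at this level and receives the full 1/8.
Ines predeceased; the 1/8 allotted to Ines's branch passes to Ines's issue by representation.
The 1/8 is divided into 3 equal shares of 1/24 among Valentina, Beatriz, Graciela.
Valentina is living and takes 1/24.
Beatriz is living and takes 1/24.
Graciela predeceased; the 1/24 allotted to Graciela's branch passes to Graciela's issue by representation.
The 1/24 is divided into 2 equal shares of 1/48 among Hugo, Pilar.
Hugo is living and takes 1/48.
Pilar predeceased; the 1/48 allotted to Pilar's branch passes to Pilar's issue by representation.
Elena is the sole taker at this level and receives the full 1/48.
Catalina is living and takes 1/8.
Ximena predeceased; the 1/8 allotted to Ximena's branch passes to Ximena's issue by representation.
The 1/8 is divided into 2 equal shares of 1/16 among Nieves, Ursula.
Nieves is living and takes 1/16.
Ursula predeceased; the 1/16 allotted to Ursula's branch passes to Ursula's issue by representation.
The 1/16 is divided into 3 equal shares of 1/48 among Soledad, Mateo, Teodoro.
Soledad is living and takes 1/48.
Mateo is living and takes 1/48.
Teodoro is living and takes 1/48.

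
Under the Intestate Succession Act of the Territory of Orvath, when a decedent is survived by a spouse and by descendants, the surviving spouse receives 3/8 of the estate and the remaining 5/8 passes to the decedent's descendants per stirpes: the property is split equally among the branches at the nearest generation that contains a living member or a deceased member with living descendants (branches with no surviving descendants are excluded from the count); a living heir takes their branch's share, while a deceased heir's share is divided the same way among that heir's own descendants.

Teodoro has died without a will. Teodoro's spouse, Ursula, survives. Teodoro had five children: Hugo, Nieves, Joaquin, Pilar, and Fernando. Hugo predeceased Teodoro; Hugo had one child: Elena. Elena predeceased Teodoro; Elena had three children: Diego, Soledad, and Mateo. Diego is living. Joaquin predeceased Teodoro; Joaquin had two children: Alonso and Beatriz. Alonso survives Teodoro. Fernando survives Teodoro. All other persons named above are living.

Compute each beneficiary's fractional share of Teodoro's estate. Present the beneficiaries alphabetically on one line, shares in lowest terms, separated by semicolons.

Alonso 1/16; Beatriz 1/16; Diego 1/24; Fernando 1/8; Mateo 1/24; Nieves 1/8; Pilar 1/8; Soledad 1/24; Ursula 3/8

Ursula, as surviving spouse, takes 3/8.
The remaining 5/8 passes to Teodoro's descendants per stirpes.
The 5/8 is divided into 5 equal shares of 1/8 among Hugo, Nieves, Joaquin, Pilar, Fernando.
Hugo predeceased; the 1/8 allotted to Hugo's branch passes to Hugo's issue by representation.
Elena's line is the sole branch at this level, so the full 1/8 passes to Elena's issue by representation.
The 1/8 is divided into 3 equal shares of 1/24 among Diego, Soledad, Mateo.
Diego is living and takes 1/24.
Soledad is living and takes 1/24.
Mateo is living and takes 1/24.
Nieves is living and takes 1/8.
Joaquin predeceased; the 1/8 allotted to Joaquin's branch passes to Joaquin's issue by representation.
The 1/8 is divided into 2 equal shares of 1/16 among Alonso, Beatriz.
Alonso is living and takes 1/16.
Beatriz is living and takes 1/16.
Pilar is living and takes 1/8.
Fernando is living and takes 1/8.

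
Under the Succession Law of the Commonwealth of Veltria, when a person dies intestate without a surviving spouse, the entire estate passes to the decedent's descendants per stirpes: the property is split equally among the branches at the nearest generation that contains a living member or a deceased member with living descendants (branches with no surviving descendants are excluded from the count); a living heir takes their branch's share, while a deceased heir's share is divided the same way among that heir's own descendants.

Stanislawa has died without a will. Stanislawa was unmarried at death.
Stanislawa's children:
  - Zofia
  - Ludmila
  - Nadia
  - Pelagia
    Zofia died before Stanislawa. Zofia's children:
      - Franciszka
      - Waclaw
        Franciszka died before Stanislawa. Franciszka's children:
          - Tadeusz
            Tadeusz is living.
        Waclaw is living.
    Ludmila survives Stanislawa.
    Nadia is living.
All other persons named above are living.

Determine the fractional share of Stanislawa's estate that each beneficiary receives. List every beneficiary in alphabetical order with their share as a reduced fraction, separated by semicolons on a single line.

Ludmila 1/4; Nadia 1/4; Pelagia 1/4; Tadeusz 1/8; Waclaw 1/8

There is no surviving spouse, so the entire estate passes to Stanislawa's descendants per stirpes.
The estate is divided into 4 equal shares of 1/4 among Zofia, Ludmila, Nadia, Pelagia.
Zofia predeceased; the 1/4 allotted to Zofia's branch passes to Zofia's issue by representation.
The 1/4 is divided into 2 equal shares of 1/8 among Franciszka, Waclaw.
Franciszka predeceased; the 1/8 allotted to Franciszka's branch passes to Franciszka's issue by representation.
Tadeusz is the sole taker at this level and receives the full 1/8.
Waclaw is living and takes 1/8.
Ludmila is living and takes 1/4.
Nadia is living and takes 1/4.
Pelagia is living and takes 1/4.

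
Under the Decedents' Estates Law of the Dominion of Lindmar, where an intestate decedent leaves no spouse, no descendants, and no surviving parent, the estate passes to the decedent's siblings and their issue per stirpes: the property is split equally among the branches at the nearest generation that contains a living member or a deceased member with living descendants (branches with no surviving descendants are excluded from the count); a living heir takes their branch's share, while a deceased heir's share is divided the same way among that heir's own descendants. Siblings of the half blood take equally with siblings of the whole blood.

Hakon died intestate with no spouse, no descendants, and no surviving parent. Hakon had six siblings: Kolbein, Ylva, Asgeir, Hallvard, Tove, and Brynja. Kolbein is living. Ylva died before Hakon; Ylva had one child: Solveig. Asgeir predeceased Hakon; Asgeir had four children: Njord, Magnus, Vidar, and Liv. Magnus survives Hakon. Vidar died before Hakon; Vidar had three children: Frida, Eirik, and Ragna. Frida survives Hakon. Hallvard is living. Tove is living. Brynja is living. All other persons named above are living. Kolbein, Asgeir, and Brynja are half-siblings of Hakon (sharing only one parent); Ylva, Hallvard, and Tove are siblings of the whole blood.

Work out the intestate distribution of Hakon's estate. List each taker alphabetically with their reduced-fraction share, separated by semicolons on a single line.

No spouse, descendants, or parent survives, so the estate passes to Hakon's siblings per stirpes.
Half-blood and whole-blood siblings take equally under the stated rule.
The estate is divided into 6 equal shares of 1/6 among Kolbein, Ylva, Asgeir, Hallvard, Tove, Brynja.
Kolbein is living and takes 1/6.
Ylva predeceased; the 1/6 allotted to Ylva's branch passes to Ylva's issue by representation.
Solveig is the sole taker at this level and receives the full 1/6.
Asgeir predeceased; the 1/6 allotted to Asgeir's branch passes to Asgeir's issue by representation.
The 1/6 is divided into 4 equal shares of 1/24 among Njord, Magnus, Vidar, Liv.
Njord is living and takes 1/24.
Magnus is living and takes 1/24.
Vidar predeceased; the 1/24 allotted to Vidar's branch passes to Vidar's issue by representation.
The 1/24 is divided into 3 equal shares of 1/72 among Frida, Eirik, Ragna.
Frida is living and takes 1/72.
Eirik is living and takes 1/72.
Ragna is living and takes 1/72.
Liv is living and takes 1/24.
Hallvard is living and takes 1/6.
Tove is living and takes 1/6.
Brynja is living and takes 1/6.

Brynja 1/6; Eirik 1/72; Frida 1/72; Hallvard 1/6; Kolbein 1/6; Liv 1/24; Magnus 1/24; Njord 1/24; Ragna 1/72; Solveig 1/6; Tove 1/6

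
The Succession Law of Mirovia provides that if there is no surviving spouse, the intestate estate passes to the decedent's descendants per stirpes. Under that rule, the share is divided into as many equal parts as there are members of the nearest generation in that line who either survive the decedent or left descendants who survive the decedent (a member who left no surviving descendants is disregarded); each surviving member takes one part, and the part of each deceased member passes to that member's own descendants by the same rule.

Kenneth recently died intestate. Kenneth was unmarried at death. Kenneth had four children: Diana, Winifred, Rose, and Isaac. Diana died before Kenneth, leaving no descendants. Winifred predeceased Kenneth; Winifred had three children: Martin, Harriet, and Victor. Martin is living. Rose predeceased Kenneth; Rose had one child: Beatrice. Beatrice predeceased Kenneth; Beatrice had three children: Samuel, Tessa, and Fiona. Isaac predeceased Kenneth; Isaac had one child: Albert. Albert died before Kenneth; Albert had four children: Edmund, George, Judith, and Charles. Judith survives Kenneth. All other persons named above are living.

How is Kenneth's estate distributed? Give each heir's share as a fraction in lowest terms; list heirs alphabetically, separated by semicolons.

Charles 1/12; Edmund 1/12; Fiona 1/9; George 1/12; Harriet 1/9; Judith 1/12; Martin 1/9; Samuel 1/9; Tessa 1/9; Victor 1/9

There is no surviving spouse, so the entire estate passes to Kenneth's descendants per stirpes.
Diana left no surviving issue, so that branch lapses and is disregarded.
The estate is divided into 3 equal shares of 1/3 among Winifred, Rose, Isaac.
Winifred predeceased; the 1/3 allotted to Winifred's branch passes to Winifred's issue by representation.
The 1/3 is divided into 3 equal shares of 1/9 among Martin, Harriet, Victor.
Martin is living and takes 1/9.
Harriet is living and takes 1/9.
Victor is living and takes 1/9.
Rose predeceased; the 1/3 allotted to Rose's branch passes to Rose's issue by representation.
Beatrice's line is the sole branch at this level, so the full 1/3 passes to Beatrice's issue by representation.
The 1/3 is divided into 3 equal shares of 1/9 among Samuel, Tessa, Fiona.
Samuel is living and takes 1/9.
Tessa is living and takes 1/9.
Fiona is living and takes 1/9.
Isaac predeceased; the 1/3 allotted to Isaac's branch passes to Isaac's issue by representation.
Albert's line is the sole branch at this level, so the full 1/3 passes to Albert's issue by representation.
The 1/3 is divided into 4 equal shares of 1/12 among Edmund, George, Judith, Charles.
Edmund is living and takes 1/12.
George is living and takes 1/12.
Judith is living and takes 1/12.
Charles is living and takes 1/12.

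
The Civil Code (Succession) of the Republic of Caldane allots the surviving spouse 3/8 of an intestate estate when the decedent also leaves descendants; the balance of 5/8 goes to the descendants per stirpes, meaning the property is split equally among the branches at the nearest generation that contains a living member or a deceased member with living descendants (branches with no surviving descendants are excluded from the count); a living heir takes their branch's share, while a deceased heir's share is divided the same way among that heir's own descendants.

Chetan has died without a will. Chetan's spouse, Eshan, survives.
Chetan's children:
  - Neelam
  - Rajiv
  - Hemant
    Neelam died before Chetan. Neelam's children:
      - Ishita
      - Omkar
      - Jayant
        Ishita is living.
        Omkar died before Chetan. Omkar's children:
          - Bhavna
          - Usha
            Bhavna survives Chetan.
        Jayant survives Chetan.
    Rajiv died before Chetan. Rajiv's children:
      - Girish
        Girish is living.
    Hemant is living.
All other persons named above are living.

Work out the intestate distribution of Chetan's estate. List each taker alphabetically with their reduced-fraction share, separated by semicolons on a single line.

Bhavna 5/144; Eshan 3/8; Girish 5/24; Hemant 5/24; Ishita 5/72; Jayant 5/72; Usha 5/144

Eshan, as surviving spouse, takes 3/8.
The remaining 5/8 passes to Chetan's descendants per stirpes.
The 5/8 is divided into 3 equal shares of 5/24 among Neelam, Rajiv, Hemant.
Neelam predeceased; the 5/24 allotted to Neelam's branch passes to Neelam's issue by representation.
The 5/24 is divided into 3 equal shares of 5/72 among Ishita, Omkar, Jayant.
Ishita is living and takes 5/72.
Omkar predeceased; the 5/72 allotted to Omkar's branch passes to Omkar's issue by representation.
The 5/72 is divided into 2 equal shares of 5/144 among Bhavna, Usha.
Bhavna is living and takes 5/144.
Usha is living and takes 5/144.
Jayant is living and takes 5/72.
Rajiv predeceased; the 5/24 allotted to Rajiv's branch passes to Rajiv's issue by representation.
Girish is the sole taker at this level and receives the full 5/24.
Hemant is living and takes 5/24.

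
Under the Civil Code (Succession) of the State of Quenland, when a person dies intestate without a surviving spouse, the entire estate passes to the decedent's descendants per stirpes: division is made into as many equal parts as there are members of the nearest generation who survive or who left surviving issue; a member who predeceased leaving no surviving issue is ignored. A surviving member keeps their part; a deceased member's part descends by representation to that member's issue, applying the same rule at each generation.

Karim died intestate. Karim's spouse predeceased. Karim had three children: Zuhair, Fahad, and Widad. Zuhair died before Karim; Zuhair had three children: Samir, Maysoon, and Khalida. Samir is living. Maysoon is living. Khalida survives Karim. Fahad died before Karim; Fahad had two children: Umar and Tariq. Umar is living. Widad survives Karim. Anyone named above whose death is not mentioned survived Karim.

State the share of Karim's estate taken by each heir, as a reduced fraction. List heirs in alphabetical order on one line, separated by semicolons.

Khalida 1/9; Maysoon 1/9; Samir 1/9; Tariq 1/6; Umar 1/6; Widad 1/3

There is no surviving spouse, so the entire estate passes to Karim's descendants per stirpes.
The estate is divided into 3 equal shares of 1/3 among Zuhair, Fahad, Widad.
Zuhair predeceased; the 1/3 allotted to Zuhair's branch passes to Zuhair's issue by representation.
The 1/3 is divided into 3 equal shares of 1/9 among Samir, Maysoon, Khalida.
Samir is living and takes 1/9.
Maysoon is living and takes 1/9.
Khalida is living and takes 1/9.
Fahad predeceased; the 1/3 allotted to Fahad's branch passes to Fahad's issue by representation.
The 1/3 is divided into 2 equal shares of 1/6 among Umar, Tariq.
Umar is living and takes 1/6.
Tariq is living and takes 1/6.
Widad is living and takes 1/3.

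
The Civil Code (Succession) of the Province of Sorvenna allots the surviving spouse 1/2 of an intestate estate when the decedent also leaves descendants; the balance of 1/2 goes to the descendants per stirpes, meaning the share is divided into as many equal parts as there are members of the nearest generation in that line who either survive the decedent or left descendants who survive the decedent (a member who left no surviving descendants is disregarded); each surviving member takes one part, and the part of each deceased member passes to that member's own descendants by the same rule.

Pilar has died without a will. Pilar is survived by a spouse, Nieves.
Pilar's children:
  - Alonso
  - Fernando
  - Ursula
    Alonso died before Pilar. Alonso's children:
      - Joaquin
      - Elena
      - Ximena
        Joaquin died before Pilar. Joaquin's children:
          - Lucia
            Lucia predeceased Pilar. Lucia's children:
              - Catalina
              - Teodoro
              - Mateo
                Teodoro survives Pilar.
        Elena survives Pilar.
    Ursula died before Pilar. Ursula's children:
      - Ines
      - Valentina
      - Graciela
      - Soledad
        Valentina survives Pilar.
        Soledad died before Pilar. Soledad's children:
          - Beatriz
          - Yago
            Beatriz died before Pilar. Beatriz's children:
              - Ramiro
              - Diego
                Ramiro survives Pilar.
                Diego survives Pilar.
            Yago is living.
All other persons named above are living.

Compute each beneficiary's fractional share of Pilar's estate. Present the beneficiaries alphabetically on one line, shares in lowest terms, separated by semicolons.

Nieves, as surviving spouse, takes 1/2.
The remaining 1/2 passes to Pilar's descendants per stirpes.
The 1/2 is divided into 3 equal shares of 1/6 among Alonso, Fernando, Ursula.
Alonso predeceased; the 1/6 allotted to Alonso's branch passes to Alonso's issue by representation.
The 1/6 is divided into 3 equal shares of 1/18 among Joaquin, Elena, Ximena.
Joaquin predeceased; the 1/18 allotted to Joaquin's branch passes to Joaquin's issue by representation.
Lucia's line is the sole branch at this level, so the full 1/18 passes to Lucia's issue by representation.
The 1/18 is divided into 3 equal shares of 1/54 among Catalina, Teodoro, Mateo.
Catalina is living and takes 1/54.
Teodoro is living and takes 1/54.
Mateo is living and takes 1/54.
Elena is living and takes 1/18.
Ximena is living and takes 1/18.
Fernando is living and takes 1/6.
Ursula predeceased; the 1/6 allotted to Ursula's branch passes to Ursula's issue by representation.
The 1/6 is divided into 4 equal shares of 1/24 among Ines, Valentina, Graciela, Soledad.
Ines is living and takes 1/24.
Valentina is living and takes 1/24.
Graciela is living and takes 1/24.
Soledad predeceased; the 1/24 allotted to Soledad's branch passes to Soledad's issue by representation.
The 1/24 is divided into 2 equal shares of 1/48 among Beatriz, Yago.
Beatriz predeceased; the 1/48 allotted to Beatriz's branch passes to Beatriz's issue by representation.
The 1/48 is divided into 2 equal shares of 1/96 among Ramiro, Diego.
Ramiro is living and takes 1/96.
Diego is living and takes 1/96.
Yago is living and takes 1/48.

Catalina 1/54; Diego 1/96; Elena 1/18; Fernando 1/6; Graciela 1/24; Ines 1/24; Mateo 1/54; Nieves 1/2; Ramiro 1/96; Teodoro 1/54; Valentina 1/24; Ximena 1/18; Yago 1/48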